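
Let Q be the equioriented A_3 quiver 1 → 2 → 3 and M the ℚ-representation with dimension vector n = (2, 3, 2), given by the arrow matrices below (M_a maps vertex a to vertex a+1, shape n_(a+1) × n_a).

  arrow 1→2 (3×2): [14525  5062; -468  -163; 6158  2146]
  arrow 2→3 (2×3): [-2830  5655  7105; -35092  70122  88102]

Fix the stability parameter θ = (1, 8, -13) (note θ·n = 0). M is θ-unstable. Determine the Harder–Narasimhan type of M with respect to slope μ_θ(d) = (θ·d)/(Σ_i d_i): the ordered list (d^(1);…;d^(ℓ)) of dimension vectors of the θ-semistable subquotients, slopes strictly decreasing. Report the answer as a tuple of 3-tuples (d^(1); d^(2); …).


Interval decomposition of M: I[1,2], I[1,3], I[2,2], I[3,3].
HN type (ℓ=4): μ^(1)=8; μ^(2)=1; μ^(3)=-4/3; μ^(4)=-13

((0, 2, 0); (1, 0, 0); (1, 1, 1); (0, 0, 1))


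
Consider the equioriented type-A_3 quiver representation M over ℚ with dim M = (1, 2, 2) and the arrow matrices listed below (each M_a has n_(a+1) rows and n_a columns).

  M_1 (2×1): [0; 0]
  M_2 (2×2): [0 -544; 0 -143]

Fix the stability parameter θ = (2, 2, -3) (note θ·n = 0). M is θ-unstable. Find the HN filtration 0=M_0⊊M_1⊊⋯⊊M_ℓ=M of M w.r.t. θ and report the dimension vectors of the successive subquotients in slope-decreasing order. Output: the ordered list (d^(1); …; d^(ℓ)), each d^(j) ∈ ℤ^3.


Via rank(M_{q-1}∘⋯∘M_p): M ≅ I[1,1], I[2,2], I[2,3], I[3,3].
μ_θ-semistable layers: μ^(1)=2; μ^(2)=-1/2; μ^(3)=-3

((1, 1, 0); (0, 1, 1); (0, 0, 1))


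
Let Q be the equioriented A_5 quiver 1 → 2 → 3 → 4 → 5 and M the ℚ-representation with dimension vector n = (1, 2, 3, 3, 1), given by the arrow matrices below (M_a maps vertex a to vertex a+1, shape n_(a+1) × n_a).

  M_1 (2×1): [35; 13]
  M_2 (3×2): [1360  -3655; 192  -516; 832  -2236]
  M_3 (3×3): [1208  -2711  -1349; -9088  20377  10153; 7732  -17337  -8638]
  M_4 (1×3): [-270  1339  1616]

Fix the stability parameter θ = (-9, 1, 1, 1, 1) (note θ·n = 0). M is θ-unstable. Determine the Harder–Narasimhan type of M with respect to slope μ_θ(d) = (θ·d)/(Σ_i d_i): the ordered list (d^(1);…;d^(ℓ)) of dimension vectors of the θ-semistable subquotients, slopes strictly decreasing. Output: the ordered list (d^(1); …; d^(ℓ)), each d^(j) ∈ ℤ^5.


Barcode: M ≅ I[1,3], I[2,2], I[3,4], I[3,5], I[4,4]. HN layers by μ_θ (2 steps, strictly decreasing):
  μ^(1)=1; μ^(2)=-9

((0, 2, 3, 3, 1); (1, 0, 0, 0, 0))


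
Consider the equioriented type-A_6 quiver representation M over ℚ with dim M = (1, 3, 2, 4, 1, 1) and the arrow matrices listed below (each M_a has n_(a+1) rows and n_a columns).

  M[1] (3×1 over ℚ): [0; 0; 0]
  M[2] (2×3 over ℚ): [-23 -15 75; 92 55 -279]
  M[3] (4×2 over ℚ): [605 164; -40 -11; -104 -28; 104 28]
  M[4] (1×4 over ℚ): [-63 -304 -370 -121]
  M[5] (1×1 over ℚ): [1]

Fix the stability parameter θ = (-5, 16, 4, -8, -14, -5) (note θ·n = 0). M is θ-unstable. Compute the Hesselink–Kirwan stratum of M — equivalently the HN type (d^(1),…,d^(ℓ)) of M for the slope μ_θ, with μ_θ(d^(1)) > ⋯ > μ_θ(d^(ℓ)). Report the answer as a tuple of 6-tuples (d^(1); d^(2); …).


Via rank(M_{q-1}∘⋯∘M_p): M ≅ I[1,1], I[2,2], I[2,4], I[2,6], I[4,4]^2.
μ_θ-semistable layers: μ^(1)=16; μ^(2)=4; μ^(3)=-7/5; μ^(4)=-5; μ^(5)=-8

((0, 1, 0, 0, 0, 0); (0, 1, 1, 1, 0, 0); (0, 1, 1, 1, 1, 1); (1, 0, 0, 0, 0, 0); (0, 0, 0, 2, 0, 0))


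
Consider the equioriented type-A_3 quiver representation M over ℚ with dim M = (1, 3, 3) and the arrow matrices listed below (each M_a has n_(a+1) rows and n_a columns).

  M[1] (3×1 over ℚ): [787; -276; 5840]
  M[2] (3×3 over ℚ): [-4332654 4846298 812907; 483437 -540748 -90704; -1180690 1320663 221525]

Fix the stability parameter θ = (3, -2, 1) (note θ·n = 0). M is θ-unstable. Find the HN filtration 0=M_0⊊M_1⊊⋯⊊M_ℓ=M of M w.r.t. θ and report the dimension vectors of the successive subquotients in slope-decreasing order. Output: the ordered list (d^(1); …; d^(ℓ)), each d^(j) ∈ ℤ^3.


Interval decomposition of M: I[1,3], I[2,3]^2.
HN type (ℓ=3): μ^(1)=1; μ^(2)=1/2; μ^(3)=-2

((0, 0, 3); (1, 1, 0); (0, 2, 0))


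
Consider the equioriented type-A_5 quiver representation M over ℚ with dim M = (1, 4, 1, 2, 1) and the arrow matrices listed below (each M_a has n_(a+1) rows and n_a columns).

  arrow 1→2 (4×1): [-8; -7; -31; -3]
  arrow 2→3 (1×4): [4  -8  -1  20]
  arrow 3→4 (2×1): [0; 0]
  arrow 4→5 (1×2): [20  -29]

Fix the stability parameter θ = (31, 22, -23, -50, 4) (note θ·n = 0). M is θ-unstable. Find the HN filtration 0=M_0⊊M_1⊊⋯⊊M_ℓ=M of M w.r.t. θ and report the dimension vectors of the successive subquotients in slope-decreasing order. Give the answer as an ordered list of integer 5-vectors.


Via rank(M_{q-1}∘⋯∘M_p): M ≅ I[1,3], I[2,2]^3, I[4,4], I[4,5].
μ_θ-semistable layers: μ^(1)=22; μ^(2)=10; μ^(3)=4; μ^(4)=-50

((0, 3, 0, 0, 0); (1, 1, 1, 0, 0); (0, 0, 0, 0, 1); (0, 0, 0, 2, 0))


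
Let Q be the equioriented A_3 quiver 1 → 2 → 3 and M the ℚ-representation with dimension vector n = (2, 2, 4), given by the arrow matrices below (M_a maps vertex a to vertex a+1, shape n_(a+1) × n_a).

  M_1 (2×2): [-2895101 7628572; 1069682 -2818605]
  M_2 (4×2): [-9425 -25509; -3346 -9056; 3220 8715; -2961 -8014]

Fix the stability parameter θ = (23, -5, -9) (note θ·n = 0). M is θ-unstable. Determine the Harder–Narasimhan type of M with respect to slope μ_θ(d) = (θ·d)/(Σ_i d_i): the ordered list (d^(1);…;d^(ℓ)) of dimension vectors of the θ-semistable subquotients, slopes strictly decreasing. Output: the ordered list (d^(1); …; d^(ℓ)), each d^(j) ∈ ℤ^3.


Via rank(M_{q-1}∘⋯∘M_p): M ≅ I[1,3]^2, I[3,3]^2.
μ_θ-semistable layers: μ^(1)=3; μ^(2)=-9

((2, 2, 2); (0, 0, 2))


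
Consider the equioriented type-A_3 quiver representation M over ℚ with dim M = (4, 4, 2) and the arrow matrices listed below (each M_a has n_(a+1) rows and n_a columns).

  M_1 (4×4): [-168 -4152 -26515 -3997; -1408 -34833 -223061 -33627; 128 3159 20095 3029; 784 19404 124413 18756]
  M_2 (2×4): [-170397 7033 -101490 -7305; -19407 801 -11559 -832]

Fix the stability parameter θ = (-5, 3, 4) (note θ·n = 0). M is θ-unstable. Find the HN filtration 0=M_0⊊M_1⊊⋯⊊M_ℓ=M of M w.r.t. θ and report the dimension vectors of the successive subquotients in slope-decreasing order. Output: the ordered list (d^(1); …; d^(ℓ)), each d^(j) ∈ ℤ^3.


Via rank(M_{q-1}∘⋯∘M_p): M ≅ I[1,1], I[1,2], I[1,3]^2, I[2,2].
μ_θ-semistable layers: μ^(1)=4; μ^(2)=3; μ^(3)=-5

((0, 0, 2); (0, 4, 0); (4, 0, 0))


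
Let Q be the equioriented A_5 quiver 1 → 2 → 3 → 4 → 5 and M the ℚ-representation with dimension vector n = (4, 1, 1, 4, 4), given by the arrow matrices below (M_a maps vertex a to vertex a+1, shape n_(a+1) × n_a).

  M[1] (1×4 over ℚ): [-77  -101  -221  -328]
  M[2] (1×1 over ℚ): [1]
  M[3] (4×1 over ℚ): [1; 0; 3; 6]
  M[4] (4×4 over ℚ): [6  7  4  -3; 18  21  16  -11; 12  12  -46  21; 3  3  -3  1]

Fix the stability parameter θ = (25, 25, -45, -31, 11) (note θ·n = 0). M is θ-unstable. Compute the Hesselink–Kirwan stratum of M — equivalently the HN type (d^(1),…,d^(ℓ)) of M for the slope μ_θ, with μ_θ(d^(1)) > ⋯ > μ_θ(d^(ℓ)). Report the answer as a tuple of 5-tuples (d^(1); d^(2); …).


Via rank(M_{q-1}∘⋯∘M_p): M ≅ I[1,1]^3, I[1,4], I[4,5]^3, I[5,5].
μ_θ-semistable layers: μ^(1)=25; μ^(2)=11; μ^(3)=-13/2; μ^(4)=-31

((3, 0, 0, 0, 0); (0, 0, 0, 0, 4); (1, 1, 1, 1, 0); (0, 0, 0, 3, 0))


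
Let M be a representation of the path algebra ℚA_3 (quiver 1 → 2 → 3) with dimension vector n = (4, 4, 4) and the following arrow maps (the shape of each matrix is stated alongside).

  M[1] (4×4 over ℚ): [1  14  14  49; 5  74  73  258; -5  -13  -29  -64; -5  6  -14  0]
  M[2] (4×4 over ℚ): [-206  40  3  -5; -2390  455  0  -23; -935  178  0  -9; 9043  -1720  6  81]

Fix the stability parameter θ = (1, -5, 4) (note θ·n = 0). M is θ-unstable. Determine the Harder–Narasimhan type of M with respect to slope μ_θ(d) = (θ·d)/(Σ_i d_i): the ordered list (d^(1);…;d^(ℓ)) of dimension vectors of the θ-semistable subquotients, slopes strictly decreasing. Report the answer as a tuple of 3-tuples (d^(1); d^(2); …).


Interval decomposition of M: I[1,2], I[1,3]^3, I[3,3].
HN type (ℓ=2): μ^(1)=4; μ^(2)=-2

((0, 0, 4); (4, 4, 0))


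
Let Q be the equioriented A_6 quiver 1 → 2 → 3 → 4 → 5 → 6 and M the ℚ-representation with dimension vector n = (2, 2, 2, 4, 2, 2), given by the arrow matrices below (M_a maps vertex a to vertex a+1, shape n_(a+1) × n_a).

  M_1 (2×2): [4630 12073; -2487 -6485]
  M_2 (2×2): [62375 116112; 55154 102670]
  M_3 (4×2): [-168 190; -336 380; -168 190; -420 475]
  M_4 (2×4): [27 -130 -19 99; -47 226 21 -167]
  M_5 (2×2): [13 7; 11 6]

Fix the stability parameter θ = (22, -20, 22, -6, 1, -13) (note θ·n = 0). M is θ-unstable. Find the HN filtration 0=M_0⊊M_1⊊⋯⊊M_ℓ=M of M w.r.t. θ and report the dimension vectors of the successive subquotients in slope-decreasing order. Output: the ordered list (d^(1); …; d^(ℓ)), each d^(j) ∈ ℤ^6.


Interval decomposition of M: I[1,3], I[1,6], I[4,4]^2, I[4,6].
HN type (ℓ=3): μ^(1)=22; μ^(2)=1; μ^(3)=-6

((0, 0, 1, 0, 0, 0); (2, 2, 1, 1, 1, 1); (0, 0, 0, 3, 1, 1))


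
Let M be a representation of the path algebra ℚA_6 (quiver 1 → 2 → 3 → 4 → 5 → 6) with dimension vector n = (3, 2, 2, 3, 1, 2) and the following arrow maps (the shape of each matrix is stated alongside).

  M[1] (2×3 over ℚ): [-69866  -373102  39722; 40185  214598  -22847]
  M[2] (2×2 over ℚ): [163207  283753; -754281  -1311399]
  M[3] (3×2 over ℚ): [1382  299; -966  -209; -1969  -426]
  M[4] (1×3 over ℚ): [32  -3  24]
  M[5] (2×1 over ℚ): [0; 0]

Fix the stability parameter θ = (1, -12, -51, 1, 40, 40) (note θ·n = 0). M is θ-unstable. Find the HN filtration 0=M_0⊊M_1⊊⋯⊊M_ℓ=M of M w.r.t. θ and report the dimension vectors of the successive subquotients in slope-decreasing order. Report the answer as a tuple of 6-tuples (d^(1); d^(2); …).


Interval decomposition of M: I[1,1], I[1,2], I[1,5], I[3,4], I[4,4], I[6,6]^2.
HN type (ℓ=5): μ^(1)=40; μ^(2)=1; μ^(3)=-11/2; μ^(4)=-62/3; μ^(5)=-51

((0, 0, 0, 0, 1, 2); (1, 0, 0, 3, 0, 0); (1, 1, 0, 0, 0, 0); (1, 1, 1, 0, 0, 0); (0, 0, 1, 0, 0, 0))


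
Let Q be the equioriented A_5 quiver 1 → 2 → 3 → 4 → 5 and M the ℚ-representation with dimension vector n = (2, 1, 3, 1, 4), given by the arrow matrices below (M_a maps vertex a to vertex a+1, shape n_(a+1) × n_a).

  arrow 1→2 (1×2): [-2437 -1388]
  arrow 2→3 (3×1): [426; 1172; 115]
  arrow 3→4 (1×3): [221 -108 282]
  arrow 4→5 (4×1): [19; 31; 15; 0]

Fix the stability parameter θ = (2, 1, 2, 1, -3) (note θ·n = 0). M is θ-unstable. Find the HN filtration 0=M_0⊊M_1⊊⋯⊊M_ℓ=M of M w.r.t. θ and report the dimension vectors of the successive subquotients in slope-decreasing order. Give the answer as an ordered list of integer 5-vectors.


Barcode: M ≅ I[1,1], I[1,3], I[3,3], I[3,5], I[5,5]^3. HN layers by μ_θ (4 steps, strictly decreasing):
  μ^(1)=2; μ^(2)=3/2; μ^(3)=0; μ^(4)=-3

((1, 0, 2, 0, 0); (1, 1, 0, 0, 0); (0, 0, 1, 1, 1); (0, 0, 0, 0, 3))


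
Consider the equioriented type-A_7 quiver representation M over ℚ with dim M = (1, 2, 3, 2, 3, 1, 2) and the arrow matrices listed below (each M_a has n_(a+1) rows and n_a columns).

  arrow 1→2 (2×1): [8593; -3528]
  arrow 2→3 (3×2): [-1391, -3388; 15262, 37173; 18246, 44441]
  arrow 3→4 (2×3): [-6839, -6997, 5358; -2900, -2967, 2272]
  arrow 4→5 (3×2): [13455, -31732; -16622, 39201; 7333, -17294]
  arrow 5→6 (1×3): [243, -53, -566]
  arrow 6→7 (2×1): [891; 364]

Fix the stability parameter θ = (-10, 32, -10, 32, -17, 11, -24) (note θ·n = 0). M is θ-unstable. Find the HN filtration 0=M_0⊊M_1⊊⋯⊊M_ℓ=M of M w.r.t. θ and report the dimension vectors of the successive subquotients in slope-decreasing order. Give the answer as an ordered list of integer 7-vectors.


Via rank(M_{q-1}∘⋯∘M_p): M ≅ I[1,7], I[2,5], I[3,3], I[5,5], I[7,7].
μ_θ-semistable layers: μ^(1)=37/4; μ^(2)=4; μ^(3)=-10; μ^(4)=-17; μ^(5)=-24

((0, 1, 1, 1, 1, 0, 0); (0, 1, 1, 1, 1, 1, 1); (1, 0, 1, 0, 0, 0, 0); (0, 0, 0, 0, 1, 0, 0); (0, 0, 0, 0, 0, 0, 1))


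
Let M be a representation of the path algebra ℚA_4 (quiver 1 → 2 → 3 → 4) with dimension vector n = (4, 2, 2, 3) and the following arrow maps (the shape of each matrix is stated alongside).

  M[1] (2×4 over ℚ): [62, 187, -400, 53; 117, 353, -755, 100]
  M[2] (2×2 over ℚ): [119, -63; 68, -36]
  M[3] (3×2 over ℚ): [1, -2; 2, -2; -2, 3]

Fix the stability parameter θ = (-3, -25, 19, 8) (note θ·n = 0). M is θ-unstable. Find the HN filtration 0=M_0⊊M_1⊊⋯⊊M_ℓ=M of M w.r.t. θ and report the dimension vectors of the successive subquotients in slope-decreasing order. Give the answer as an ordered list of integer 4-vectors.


Interval decomposition of M: I[1,1]^2, I[1,2], I[1,4], I[3,4], I[4,4].
HN type (ℓ=4): μ^(1)=27/2; μ^(2)=8; μ^(3)=-3; μ^(4)=-14

((0, 0, 2, 2); (0, 0, 0, 1); (2, 0, 0, 0); (2, 2, 0, 0))


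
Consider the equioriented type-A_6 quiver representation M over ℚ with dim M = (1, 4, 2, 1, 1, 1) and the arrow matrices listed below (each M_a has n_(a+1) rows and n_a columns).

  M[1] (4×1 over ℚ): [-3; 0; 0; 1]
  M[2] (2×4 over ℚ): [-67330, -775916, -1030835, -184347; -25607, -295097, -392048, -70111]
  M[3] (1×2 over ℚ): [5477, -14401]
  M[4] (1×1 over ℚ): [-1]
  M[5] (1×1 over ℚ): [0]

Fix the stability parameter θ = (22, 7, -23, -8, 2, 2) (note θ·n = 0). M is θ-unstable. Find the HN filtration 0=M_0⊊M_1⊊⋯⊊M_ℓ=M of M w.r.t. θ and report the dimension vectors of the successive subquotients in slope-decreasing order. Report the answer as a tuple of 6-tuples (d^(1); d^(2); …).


Barcode: M ≅ I[1,5], I[2,2]^2, I[2,3], I[6,6]. HN layers by μ_θ (4 steps, strictly decreasing):
  μ^(1)=7; μ^(2)=2; μ^(3)=-1/2; μ^(4)=-8

((0, 2, 0, 0, 0, 0); (0, 0, 0, 0, 1, 1); (1, 1, 1, 1, 0, 0); (0, 1, 1, 0, 0, 0))


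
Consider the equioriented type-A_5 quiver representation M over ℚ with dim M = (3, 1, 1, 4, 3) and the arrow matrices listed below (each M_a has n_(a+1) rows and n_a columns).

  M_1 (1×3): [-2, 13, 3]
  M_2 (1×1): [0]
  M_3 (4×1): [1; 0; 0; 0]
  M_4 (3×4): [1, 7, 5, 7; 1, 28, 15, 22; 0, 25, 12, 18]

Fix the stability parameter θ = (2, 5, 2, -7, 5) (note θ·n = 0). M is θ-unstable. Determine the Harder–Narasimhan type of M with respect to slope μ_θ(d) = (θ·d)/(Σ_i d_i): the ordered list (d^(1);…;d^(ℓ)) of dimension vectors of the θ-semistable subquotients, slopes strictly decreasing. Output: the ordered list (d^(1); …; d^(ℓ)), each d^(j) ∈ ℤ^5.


Barcode: M ≅ I[1,1]^2, I[1,2], I[3,5], I[4,4], I[4,5]^2. HN layers by μ_θ (4 steps, strictly decreasing):
  μ^(1)=5; μ^(2)=2; μ^(3)=-5/2; μ^(4)=-7

((0, 1, 0, 0, 3); (3, 0, 0, 0, 0); (0, 0, 1, 1, 0); (0, 0, 0, 3, 0))


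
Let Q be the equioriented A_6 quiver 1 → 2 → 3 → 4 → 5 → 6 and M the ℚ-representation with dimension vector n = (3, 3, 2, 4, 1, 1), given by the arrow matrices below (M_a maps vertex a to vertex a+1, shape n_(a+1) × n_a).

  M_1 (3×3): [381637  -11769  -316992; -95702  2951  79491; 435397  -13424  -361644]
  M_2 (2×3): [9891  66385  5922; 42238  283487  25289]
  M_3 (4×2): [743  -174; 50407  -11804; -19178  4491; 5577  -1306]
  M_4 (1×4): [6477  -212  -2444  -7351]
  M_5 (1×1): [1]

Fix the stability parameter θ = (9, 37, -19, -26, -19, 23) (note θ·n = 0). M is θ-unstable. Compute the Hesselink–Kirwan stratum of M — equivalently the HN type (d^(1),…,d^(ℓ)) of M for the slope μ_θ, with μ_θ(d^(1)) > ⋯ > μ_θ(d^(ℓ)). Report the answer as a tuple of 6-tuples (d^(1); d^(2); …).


Barcode: M ≅ I[1,2], I[1,4], I[1,6], I[4,4]^2. HN layers by μ_θ (6 steps, strictly decreasing):
  μ^(1)=37; μ^(2)=23; μ^(3)=9; μ^(4)=1/4; μ^(5)=-18/5; μ^(6)=-26

((0, 1, 0, 0, 0, 0); (0, 0, 0, 0, 0, 1); (1, 0, 0, 0, 0, 0); (1, 1, 1, 1, 0, 0); (1, 1, 1, 1, 1, 0); (0, 0, 0, 2, 0, 0))


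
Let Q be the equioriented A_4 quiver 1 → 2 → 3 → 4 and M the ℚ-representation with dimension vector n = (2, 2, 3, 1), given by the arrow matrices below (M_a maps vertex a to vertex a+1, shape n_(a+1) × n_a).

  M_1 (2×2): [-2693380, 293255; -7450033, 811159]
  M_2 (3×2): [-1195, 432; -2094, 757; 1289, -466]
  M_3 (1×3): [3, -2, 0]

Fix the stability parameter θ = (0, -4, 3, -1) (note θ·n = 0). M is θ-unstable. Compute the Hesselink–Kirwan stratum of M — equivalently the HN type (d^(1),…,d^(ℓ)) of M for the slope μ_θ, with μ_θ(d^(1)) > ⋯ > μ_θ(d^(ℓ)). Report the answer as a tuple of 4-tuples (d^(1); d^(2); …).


Barcode: M ≅ I[1,3], I[1,4], I[3,3]. HN layers by μ_θ (3 steps, strictly decreasing):
  μ^(1)=3; μ^(2)=1; μ^(3)=-2

((0, 0, 2, 0); (0, 0, 1, 1); (2, 2, 0, 0))


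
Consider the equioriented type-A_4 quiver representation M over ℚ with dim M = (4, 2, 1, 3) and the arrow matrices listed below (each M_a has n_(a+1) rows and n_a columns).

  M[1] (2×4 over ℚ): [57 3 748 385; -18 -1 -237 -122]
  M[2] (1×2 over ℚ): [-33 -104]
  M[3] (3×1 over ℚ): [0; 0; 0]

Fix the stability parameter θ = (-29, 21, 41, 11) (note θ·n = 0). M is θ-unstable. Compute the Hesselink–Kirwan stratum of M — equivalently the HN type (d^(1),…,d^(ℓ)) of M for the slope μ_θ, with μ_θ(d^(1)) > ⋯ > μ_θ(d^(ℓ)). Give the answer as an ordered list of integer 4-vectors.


Via rank(M_{q-1}∘⋯∘M_p): M ≅ I[1,1]^2, I[1,2], I[1,3], I[4,4]^3.
μ_θ-semistable layers: μ^(1)=41; μ^(2)=21; μ^(3)=11; μ^(4)=-29

((0, 0, 1, 0); (0, 2, 0, 0); (0, 0, 0, 3); (4, 0, 0, 0))


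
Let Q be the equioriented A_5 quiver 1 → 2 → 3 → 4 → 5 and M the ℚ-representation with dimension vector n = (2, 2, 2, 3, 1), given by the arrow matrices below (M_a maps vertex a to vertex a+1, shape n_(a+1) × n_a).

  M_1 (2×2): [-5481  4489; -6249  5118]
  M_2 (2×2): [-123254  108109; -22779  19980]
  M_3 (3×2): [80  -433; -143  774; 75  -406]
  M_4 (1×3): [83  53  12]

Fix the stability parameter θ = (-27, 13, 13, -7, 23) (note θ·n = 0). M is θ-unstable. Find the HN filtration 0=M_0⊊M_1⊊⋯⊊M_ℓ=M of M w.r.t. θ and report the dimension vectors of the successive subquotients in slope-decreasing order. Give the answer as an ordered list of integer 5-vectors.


Via rank(M_{q-1}∘⋯∘M_p): M ≅ I[1,4], I[1,5], I[4,4].
μ_θ-semistable layers: μ^(1)=23; μ^(2)=19/3; μ^(3)=-7; μ^(4)=-27

((0, 0, 0, 0, 1); (0, 2, 2, 2, 0); (0, 0, 0, 1, 0); (2, 0, 0, 0, 0))


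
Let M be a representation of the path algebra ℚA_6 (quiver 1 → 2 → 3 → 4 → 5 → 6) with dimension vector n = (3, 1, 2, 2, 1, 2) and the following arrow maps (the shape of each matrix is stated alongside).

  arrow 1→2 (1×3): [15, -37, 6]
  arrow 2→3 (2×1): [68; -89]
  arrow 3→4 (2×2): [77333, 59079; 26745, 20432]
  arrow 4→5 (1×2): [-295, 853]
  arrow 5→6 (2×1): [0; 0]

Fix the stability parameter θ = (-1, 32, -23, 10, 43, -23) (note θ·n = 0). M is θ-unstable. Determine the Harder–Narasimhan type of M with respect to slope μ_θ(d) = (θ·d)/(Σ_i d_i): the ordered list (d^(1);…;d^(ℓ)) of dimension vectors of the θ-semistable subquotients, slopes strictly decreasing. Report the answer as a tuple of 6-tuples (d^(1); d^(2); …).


Via rank(M_{q-1}∘⋯∘M_p): M ≅ I[1,1]^2, I[1,5], I[3,4], I[6,6]^2.
μ_θ-semistable layers: μ^(1)=43; μ^(2)=10; μ^(3)=9/2; μ^(4)=-1; μ^(5)=-23

((0, 0, 0, 0, 1, 0); (0, 0, 0, 2, 0, 0); (0, 1, 1, 0, 0, 0); (3, 0, 0, 0, 0, 0); (0, 0, 1, 0, 0, 2))


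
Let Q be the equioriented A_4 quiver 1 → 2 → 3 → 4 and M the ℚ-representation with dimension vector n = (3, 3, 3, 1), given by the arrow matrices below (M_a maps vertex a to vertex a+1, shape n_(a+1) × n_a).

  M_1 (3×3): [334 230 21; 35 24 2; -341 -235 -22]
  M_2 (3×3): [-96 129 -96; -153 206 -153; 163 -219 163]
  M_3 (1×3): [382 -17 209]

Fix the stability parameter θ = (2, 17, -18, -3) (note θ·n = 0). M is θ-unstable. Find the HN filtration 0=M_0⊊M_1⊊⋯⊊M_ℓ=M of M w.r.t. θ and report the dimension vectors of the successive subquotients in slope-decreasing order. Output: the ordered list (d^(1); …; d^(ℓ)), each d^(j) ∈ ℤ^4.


Barcode: M ≅ I[1,2], I[1,3], I[1,4], I[3,3]. HN layers by μ_θ (5 steps, strictly decreasing):
  μ^(1)=17; μ^(2)=2; μ^(3)=1/3; μ^(4)=-1/2; μ^(5)=-18

((0, 1, 0, 0); (1, 0, 0, 0); (1, 1, 1, 0); (1, 1, 1, 1); (0, 0, 1, 0))


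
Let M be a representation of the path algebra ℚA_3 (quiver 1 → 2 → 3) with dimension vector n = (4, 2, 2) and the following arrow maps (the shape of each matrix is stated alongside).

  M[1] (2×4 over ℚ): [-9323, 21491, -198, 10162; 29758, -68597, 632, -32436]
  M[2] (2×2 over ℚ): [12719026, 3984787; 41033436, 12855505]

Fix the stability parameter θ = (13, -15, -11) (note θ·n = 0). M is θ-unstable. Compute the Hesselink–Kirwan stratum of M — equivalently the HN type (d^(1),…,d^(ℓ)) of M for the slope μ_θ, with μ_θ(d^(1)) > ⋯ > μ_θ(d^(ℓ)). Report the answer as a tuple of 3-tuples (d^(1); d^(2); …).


Barcode: M ≅ I[1,1]^2, I[1,3]^2. HN layers by μ_θ (2 steps, strictly decreasing):
  μ^(1)=13; μ^(2)=-13/3

((2, 0, 0); (2, 2, 2))


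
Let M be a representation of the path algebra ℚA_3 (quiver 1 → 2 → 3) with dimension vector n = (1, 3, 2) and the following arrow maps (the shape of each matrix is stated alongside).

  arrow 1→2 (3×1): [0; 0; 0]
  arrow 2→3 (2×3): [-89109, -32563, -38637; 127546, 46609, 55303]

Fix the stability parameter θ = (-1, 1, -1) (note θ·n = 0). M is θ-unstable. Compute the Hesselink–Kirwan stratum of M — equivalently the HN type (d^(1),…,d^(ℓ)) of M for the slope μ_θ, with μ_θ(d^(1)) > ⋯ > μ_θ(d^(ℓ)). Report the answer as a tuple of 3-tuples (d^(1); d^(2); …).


Barcode: M ≅ I[1,1], I[2,2], I[2,3]^2. HN layers by μ_θ (3 steps, strictly decreasing):
  μ^(1)=1; μ^(2)=0; μ^(3)=-1

((0, 1, 0); (0, 2, 2); (1, 0, 0))


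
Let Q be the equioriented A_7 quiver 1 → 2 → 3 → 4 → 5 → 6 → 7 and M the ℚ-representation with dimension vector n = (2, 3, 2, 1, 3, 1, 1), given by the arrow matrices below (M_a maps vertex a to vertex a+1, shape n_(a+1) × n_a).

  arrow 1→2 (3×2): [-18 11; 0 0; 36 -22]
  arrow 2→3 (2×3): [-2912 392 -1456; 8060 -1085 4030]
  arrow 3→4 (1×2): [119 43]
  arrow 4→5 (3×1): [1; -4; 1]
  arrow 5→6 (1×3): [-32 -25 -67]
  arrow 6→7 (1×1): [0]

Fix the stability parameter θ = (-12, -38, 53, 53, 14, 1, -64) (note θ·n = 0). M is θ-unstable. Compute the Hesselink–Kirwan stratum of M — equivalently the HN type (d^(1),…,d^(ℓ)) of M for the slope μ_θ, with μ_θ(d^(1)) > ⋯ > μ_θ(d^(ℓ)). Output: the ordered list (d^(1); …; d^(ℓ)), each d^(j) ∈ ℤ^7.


Interval decomposition of M: I[1,1], I[1,2], I[2,2], I[2,6], I[3,3], I[5,5]^2, I[7,7].
HN type (ℓ=7): μ^(1)=53; μ^(2)=121/4; μ^(3)=14; μ^(4)=-12; μ^(5)=-25; μ^(6)=-38; μ^(7)=-64

((0, 0, 1, 0, 0, 0, 0); (0, 0, 1, 1, 1, 1, 0); (0, 0, 0, 0, 2, 0, 0); (1, 0, 0, 0, 0, 0, 0); (1, 1, 0, 0, 0, 0, 0); (0, 2, 0, 0, 0, 0, 0); (0, 0, 0, 0, 0, 0, 1))


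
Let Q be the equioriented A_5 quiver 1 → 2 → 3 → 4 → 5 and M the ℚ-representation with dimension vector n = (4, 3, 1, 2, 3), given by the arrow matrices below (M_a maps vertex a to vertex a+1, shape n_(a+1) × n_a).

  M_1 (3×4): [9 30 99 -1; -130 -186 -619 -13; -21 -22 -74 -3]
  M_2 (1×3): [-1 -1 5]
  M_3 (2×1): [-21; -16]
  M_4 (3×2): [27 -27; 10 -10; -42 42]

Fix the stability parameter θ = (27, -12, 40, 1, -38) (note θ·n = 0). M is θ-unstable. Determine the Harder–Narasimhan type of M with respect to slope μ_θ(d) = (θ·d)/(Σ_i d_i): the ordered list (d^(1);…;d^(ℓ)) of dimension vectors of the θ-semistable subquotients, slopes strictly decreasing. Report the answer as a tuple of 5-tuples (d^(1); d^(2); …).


Interval decomposition of M: I[1,1], I[1,2]^2, I[1,5], I[4,4], I[5,5]^2.
HN type (ℓ=5): μ^(1)=27; μ^(2)=15/2; μ^(3)=18/5; μ^(4)=1; μ^(5)=-38

((1, 0, 0, 0, 0); (2, 2, 0, 0, 0); (1, 1, 1, 1, 1); (0, 0, 0, 1, 0); (0, 0, 0, 0, 2))


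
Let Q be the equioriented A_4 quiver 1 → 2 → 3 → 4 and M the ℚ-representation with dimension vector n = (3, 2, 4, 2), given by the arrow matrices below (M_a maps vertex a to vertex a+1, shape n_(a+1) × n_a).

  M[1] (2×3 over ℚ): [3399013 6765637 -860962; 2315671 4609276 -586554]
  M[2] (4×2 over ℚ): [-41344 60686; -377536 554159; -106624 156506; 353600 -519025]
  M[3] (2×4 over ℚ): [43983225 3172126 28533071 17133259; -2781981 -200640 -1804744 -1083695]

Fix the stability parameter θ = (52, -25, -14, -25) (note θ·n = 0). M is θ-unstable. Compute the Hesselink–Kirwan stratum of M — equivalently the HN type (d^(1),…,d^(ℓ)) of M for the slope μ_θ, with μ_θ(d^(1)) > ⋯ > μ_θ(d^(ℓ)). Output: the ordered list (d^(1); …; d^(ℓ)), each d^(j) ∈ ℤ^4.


Via rank(M_{q-1}∘⋯∘M_p): M ≅ I[1,1], I[1,2], I[1,4], I[3,3]^2, I[3,4].
μ_θ-semistable layers: μ^(1)=52; μ^(2)=27/2; μ^(3)=-3; μ^(4)=-14; μ^(5)=-39/2

((1, 0, 0, 0); (1, 1, 0, 0); (1, 1, 1, 1); (0, 0, 2, 0); (0, 0, 1, 1))


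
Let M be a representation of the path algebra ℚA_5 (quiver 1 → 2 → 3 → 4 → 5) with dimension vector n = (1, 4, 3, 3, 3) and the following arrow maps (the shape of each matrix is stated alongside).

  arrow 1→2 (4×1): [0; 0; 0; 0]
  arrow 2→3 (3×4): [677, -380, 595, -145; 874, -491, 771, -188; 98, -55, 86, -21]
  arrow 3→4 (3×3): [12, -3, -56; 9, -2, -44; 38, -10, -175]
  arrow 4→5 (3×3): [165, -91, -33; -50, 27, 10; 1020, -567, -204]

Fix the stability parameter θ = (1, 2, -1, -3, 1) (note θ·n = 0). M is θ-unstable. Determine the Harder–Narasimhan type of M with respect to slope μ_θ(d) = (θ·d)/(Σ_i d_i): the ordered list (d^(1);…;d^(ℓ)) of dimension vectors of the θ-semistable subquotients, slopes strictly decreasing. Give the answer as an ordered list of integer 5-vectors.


Barcode: M ≅ I[1,1], I[2,2], I[2,4], I[2,5]^2, I[5,5]. HN layers by μ_θ (3 steps, strictly decreasing):
  μ^(1)=2; μ^(2)=1; μ^(3)=-2/3

((0, 1, 0, 0, 0); (1, 0, 0, 0, 3); (0, 3, 3, 3, 0))


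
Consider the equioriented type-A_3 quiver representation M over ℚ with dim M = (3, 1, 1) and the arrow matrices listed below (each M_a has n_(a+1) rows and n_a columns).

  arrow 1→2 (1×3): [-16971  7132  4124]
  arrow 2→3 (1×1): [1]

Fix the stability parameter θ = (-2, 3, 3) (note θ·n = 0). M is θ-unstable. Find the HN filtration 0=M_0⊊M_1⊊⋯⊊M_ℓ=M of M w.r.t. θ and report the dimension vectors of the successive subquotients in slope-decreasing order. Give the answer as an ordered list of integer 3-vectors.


Via rank(M_{q-1}∘⋯∘M_p): M ≅ I[1,1]^2, I[1,3].
μ_θ-semistable layers: μ^(1)=3; μ^(2)=-2

((0, 1, 1); (3, 0, 0))


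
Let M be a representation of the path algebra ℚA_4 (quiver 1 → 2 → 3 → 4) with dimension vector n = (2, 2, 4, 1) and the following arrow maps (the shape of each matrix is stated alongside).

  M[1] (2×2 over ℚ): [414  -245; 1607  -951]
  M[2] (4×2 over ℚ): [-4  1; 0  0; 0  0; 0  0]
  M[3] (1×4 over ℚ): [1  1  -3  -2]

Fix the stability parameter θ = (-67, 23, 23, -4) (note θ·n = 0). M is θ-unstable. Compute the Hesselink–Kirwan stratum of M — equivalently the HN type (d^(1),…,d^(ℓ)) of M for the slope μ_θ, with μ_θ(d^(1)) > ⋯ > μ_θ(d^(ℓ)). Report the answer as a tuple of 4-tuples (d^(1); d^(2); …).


Barcode: M ≅ I[1,2], I[1,4], I[3,3]^3. HN layers by μ_θ (3 steps, strictly decreasing):
  μ^(1)=23; μ^(2)=14; μ^(3)=-67

((0, 1, 3, 0); (0, 1, 1, 1); (2, 0, 0, 0))


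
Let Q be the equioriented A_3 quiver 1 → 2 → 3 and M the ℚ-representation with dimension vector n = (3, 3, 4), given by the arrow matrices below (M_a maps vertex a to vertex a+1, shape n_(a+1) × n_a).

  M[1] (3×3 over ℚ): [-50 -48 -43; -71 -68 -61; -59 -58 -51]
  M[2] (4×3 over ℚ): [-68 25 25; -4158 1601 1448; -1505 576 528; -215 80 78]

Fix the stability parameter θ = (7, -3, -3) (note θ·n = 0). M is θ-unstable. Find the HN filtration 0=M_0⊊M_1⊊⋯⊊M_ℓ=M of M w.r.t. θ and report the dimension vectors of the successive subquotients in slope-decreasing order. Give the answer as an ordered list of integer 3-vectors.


Via rank(M_{q-1}∘⋯∘M_p): M ≅ I[1,3]^3, I[3,3].
μ_θ-semistable layers: μ^(1)=1/3; μ^(2)=-3

((3, 3, 3); (0, 0, 1))


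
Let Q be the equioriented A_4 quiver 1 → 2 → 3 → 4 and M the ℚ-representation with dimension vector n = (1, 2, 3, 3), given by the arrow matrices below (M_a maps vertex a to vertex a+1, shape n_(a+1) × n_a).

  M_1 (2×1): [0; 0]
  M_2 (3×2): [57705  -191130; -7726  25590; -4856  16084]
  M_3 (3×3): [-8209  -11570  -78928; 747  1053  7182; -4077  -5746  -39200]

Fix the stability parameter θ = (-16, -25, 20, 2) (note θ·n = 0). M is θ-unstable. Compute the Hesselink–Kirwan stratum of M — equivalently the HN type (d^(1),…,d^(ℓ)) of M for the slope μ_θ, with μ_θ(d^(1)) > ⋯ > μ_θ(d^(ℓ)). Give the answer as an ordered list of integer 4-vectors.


Barcode: M ≅ I[1,1], I[2,4]^2, I[3,3], I[4,4]. HN layers by μ_θ (5 steps, strictly decreasing):
  μ^(1)=20; μ^(2)=11; μ^(3)=2; μ^(4)=-16; μ^(5)=-25

((0, 0, 1, 0); (0, 0, 2, 2); (0, 0, 0, 1); (1, 0, 0, 0); (0, 2, 0, 0))


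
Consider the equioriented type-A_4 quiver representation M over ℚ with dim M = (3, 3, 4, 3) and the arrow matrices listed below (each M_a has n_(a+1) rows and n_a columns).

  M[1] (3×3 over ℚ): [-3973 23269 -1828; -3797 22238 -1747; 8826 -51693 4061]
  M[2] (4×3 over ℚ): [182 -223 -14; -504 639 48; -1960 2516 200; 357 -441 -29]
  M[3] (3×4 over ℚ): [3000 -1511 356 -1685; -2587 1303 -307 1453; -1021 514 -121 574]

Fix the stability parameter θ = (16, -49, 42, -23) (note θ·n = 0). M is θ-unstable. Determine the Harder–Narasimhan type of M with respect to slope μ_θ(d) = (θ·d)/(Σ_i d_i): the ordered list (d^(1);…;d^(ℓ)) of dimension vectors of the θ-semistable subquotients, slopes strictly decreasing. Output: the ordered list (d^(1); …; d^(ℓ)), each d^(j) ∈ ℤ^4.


Barcode: M ≅ I[1,1], I[1,2], I[1,4], I[2,4], I[3,3]^2, I[4,4]. HN layers by μ_θ (6 steps, strictly decreasing):
  μ^(1)=42; μ^(2)=16; μ^(3)=19/2; μ^(4)=-33/2; μ^(5)=-23; μ^(6)=-49

((0, 0, 2, 0); (1, 0, 0, 0); (0, 0, 2, 2); (2, 2, 0, 0); (0, 0, 0, 1); (0, 1, 0, 0))


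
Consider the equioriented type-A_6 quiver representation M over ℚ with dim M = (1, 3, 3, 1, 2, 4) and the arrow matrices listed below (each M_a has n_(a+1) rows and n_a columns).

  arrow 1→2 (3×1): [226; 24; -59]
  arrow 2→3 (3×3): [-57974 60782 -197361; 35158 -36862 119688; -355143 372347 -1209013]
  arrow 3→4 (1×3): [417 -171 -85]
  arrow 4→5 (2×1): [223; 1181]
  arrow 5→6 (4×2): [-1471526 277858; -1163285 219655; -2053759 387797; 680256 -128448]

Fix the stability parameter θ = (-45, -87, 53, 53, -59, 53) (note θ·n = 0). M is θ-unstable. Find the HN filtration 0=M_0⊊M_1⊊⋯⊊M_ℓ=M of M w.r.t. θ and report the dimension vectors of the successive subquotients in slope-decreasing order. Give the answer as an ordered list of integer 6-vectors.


Via rank(M_{q-1}∘⋯∘M_p): M ≅ I[1,5], I[2,2], I[2,3], I[3,3], I[5,6], I[6,6]^3.
μ_θ-semistable layers: μ^(1)=53; μ^(2)=47/3; μ^(3)=-59; μ^(4)=-66; μ^(5)=-87

((0, 0, 2, 0, 0, 4); (0, 0, 1, 1, 1, 0); (0, 0, 0, 0, 1, 0); (1, 1, 0, 0, 0, 0); (0, 2, 0, 0, 0, 0))


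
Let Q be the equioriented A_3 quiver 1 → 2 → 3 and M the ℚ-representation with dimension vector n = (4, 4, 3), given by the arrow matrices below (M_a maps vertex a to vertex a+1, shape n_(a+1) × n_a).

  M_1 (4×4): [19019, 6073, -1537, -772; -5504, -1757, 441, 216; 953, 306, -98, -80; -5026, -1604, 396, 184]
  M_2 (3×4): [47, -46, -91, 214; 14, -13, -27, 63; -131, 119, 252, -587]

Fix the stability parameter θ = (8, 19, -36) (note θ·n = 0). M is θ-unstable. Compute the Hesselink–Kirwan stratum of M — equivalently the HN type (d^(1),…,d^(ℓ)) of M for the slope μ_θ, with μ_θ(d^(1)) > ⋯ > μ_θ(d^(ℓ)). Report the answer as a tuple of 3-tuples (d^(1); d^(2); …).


Barcode: M ≅ I[1,1], I[1,2], I[1,3]^2, I[2,3]. HN layers by μ_θ (4 steps, strictly decreasing):
  μ^(1)=19; μ^(2)=8; μ^(3)=-3; μ^(4)=-17/2

((0, 1, 0); (2, 0, 0); (2, 2, 2); (0, 1, 1))


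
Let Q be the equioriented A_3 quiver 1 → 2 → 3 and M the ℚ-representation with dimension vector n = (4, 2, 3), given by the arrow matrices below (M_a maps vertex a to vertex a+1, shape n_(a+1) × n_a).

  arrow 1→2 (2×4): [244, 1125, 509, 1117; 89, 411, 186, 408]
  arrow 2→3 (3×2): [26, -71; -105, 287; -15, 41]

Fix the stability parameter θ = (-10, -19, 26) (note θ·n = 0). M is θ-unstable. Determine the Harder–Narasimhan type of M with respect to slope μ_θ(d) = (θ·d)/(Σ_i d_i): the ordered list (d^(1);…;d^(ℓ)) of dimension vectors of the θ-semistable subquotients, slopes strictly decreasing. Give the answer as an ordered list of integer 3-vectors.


Interval decomposition of M: I[1,1]^2, I[1,3]^2, I[3,3].
HN type (ℓ=3): μ^(1)=26; μ^(2)=-10; μ^(3)=-29/2

((0, 0, 3); (2, 0, 0); (2, 2, 0))


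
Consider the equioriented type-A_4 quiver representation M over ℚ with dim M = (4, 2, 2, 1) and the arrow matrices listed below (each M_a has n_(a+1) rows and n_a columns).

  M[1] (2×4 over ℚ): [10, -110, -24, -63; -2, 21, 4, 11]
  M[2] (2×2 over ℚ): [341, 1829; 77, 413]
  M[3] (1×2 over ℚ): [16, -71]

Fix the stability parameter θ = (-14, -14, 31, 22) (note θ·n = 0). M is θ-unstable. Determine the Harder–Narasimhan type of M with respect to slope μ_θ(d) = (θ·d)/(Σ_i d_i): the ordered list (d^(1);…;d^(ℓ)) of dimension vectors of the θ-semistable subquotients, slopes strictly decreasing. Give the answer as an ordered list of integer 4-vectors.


Interval decomposition of M: I[1,1]^2, I[1,2], I[1,4], I[3,3].
HN type (ℓ=3): μ^(1)=31; μ^(2)=53/2; μ^(3)=-14

((0, 0, 1, 0); (0, 0, 1, 1); (4, 2, 0, 0))


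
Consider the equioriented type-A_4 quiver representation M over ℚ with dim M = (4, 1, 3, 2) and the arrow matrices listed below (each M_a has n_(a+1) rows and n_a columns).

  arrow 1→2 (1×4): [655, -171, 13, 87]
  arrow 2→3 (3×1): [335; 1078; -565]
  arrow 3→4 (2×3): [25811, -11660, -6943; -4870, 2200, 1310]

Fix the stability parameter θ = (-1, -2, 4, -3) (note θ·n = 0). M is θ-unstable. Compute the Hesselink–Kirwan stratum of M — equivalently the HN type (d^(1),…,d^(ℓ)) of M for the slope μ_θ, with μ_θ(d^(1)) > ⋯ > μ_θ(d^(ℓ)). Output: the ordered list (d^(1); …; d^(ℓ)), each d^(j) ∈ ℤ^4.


Barcode: M ≅ I[1,1]^3, I[1,3], I[3,3], I[3,4], I[4,4]. HN layers by μ_θ (5 steps, strictly decreasing):
  μ^(1)=4; μ^(2)=1/2; μ^(3)=-1; μ^(4)=-3/2; μ^(5)=-3

((0, 0, 2, 0); (0, 0, 1, 1); (3, 0, 0, 0); (1, 1, 0, 0); (0, 0, 0, 1))


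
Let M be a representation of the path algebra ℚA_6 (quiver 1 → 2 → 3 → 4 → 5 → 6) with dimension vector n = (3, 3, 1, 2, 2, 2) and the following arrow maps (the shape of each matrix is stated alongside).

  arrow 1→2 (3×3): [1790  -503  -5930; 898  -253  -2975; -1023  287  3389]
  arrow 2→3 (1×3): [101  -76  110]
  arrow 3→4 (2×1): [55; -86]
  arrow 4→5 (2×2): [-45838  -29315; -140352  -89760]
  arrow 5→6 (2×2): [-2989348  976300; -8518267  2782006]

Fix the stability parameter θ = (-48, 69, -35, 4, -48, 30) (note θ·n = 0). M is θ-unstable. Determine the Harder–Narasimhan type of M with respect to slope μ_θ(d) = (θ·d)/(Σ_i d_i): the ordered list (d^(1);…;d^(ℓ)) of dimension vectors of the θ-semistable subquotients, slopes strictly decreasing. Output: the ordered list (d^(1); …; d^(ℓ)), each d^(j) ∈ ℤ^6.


Via rank(M_{q-1}∘⋯∘M_p): M ≅ I[1,2]^2, I[1,4], I[4,6], I[5,6].
μ_θ-semistable layers: μ^(1)=69; μ^(2)=30; μ^(3)=38/3; μ^(4)=-22; μ^(5)=-48

((0, 2, 0, 0, 0, 0); (0, 0, 0, 0, 0, 2); (0, 1, 1, 1, 0, 0); (0, 0, 0, 1, 1, 0); (3, 0, 0, 0, 1, 0))


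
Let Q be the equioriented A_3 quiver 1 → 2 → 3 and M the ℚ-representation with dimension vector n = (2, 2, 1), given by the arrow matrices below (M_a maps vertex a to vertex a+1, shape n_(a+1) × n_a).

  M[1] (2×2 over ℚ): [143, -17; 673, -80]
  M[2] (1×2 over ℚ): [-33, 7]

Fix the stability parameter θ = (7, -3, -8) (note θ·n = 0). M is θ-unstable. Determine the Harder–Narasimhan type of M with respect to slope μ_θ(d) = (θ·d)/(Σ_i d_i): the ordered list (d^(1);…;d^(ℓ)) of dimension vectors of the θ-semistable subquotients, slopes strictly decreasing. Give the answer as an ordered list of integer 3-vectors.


Interval decomposition of M: I[1,2], I[1,3].
HN type (ℓ=2): μ^(1)=2; μ^(2)=-4/3

((1, 1, 0); (1, 1, 1))


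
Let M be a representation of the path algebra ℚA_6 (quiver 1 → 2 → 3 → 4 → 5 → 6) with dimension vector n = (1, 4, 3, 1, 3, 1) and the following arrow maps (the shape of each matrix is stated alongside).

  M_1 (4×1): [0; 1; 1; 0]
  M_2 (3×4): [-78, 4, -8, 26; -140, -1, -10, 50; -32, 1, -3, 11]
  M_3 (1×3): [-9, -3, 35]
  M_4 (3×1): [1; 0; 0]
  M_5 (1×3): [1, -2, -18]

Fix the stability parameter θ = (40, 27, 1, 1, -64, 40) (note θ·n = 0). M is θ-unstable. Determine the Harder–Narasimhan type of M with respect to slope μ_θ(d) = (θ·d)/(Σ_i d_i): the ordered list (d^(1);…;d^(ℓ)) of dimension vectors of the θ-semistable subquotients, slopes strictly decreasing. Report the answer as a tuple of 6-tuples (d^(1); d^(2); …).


Via rank(M_{q-1}∘⋯∘M_p): M ≅ I[1,6], I[2,2], I[2,3]^2, I[5,5]^2.
μ_θ-semistable layers: μ^(1)=40; μ^(2)=27; μ^(3)=14; μ^(4)=1; μ^(5)=-64

((0, 0, 0, 0, 0, 1); (0, 1, 0, 0, 0, 0); (0, 2, 2, 0, 0, 0); (1, 1, 1, 1, 1, 0); (0, 0, 0, 0, 2, 0))


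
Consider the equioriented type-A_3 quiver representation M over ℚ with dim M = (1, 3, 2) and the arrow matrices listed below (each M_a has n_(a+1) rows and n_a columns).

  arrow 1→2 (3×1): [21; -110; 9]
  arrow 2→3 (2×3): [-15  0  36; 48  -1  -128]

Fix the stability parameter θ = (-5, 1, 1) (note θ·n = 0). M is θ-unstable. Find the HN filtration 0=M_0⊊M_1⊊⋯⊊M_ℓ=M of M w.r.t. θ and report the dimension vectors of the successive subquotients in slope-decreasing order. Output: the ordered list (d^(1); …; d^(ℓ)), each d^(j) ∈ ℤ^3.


Interval decomposition of M: I[1,3], I[2,2], I[2,3].
HN type (ℓ=2): μ^(1)=1; μ^(2)=-5

((0, 3, 2); (1, 0, 0))


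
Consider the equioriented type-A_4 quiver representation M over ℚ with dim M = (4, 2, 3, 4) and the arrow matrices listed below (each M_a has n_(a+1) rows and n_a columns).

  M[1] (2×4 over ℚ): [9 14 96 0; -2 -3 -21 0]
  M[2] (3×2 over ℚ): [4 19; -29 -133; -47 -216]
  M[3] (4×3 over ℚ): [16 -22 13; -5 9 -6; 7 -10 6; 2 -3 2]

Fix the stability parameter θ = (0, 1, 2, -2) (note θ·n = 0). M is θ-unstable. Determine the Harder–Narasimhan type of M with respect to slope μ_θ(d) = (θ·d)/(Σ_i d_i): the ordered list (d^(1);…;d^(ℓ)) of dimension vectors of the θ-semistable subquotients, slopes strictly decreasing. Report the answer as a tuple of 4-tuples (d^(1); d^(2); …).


Barcode: M ≅ I[1,1]^2, I[1,4]^2, I[3,4], I[4,4]. HN layers by μ_θ (3 steps, strictly decreasing):
  μ^(1)=1/3; μ^(2)=0; μ^(3)=-2

((0, 2, 2, 2); (4, 0, 1, 1); (0, 0, 0, 1))


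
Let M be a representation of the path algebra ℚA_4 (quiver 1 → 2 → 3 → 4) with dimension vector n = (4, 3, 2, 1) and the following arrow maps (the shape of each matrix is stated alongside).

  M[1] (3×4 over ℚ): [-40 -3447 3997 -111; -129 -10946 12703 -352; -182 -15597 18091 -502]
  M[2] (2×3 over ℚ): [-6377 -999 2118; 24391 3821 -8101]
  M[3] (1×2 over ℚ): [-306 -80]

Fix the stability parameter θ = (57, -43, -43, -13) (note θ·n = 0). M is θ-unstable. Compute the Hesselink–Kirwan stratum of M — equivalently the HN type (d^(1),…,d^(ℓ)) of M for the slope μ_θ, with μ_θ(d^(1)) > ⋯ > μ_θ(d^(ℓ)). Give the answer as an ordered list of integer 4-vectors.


Via rank(M_{q-1}∘⋯∘M_p): M ≅ I[1,1], I[1,2], I[1,3], I[1,4].
μ_θ-semistable layers: μ^(1)=57; μ^(2)=7; μ^(3)=-29/3; μ^(4)=-21/2

((1, 0, 0, 0); (1, 1, 0, 0); (1, 1, 1, 0); (1, 1, 1, 1))
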